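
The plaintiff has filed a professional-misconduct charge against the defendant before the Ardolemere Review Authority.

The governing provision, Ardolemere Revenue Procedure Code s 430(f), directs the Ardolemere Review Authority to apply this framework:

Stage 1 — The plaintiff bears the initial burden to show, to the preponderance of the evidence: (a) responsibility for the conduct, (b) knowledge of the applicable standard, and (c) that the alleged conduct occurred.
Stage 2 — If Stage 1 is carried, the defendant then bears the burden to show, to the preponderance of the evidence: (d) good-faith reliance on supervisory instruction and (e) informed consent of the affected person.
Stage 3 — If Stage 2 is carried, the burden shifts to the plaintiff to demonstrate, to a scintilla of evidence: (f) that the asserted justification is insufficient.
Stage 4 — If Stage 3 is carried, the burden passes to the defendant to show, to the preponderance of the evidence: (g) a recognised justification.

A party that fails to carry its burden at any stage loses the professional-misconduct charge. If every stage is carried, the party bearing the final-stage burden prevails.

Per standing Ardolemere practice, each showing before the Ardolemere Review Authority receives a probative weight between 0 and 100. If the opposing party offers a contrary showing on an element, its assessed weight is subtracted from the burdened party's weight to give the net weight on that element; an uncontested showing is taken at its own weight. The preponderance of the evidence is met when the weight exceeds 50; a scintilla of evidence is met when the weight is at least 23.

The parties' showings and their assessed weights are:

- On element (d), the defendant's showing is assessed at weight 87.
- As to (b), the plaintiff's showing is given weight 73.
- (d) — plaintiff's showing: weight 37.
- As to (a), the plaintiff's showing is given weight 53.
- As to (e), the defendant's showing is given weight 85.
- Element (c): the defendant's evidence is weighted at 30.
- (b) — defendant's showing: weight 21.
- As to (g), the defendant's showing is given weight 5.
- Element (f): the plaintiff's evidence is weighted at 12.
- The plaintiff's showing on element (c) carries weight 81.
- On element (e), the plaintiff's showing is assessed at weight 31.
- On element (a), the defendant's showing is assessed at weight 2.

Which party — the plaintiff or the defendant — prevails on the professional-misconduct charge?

At Stage 1 the plaintiff must meet the preponderance of the evidence (weight exceeds 50): on (a) the weight is 53 less the opposing 2 gives net 51, > 50, so (a) meets the standard; on (b) the weight is 73 less the opposing 21 gives net 52, > 50, so (b) meets the standard; on (c) the weight is 81 less the opposing 30 gives net 51, which does exceed 50, so (c) meets the standard.
  Stage 1 carried; the burden shifts to the defendant.
At Stage 2 the defendant must meet the preponderance of the evidence (weight exceeds 50): on (d) the weight is 87 less the opposing 37 gives net 50, which does not exceed 50, so (d) does not meet the standard; on (e) the weight is 85 less the opposing 31 gives net 54, > 50, so (e) meets the standard.
  Stage 2 not carried; the defendant fails its burden.
So the plaintiff prevails.

plaintiff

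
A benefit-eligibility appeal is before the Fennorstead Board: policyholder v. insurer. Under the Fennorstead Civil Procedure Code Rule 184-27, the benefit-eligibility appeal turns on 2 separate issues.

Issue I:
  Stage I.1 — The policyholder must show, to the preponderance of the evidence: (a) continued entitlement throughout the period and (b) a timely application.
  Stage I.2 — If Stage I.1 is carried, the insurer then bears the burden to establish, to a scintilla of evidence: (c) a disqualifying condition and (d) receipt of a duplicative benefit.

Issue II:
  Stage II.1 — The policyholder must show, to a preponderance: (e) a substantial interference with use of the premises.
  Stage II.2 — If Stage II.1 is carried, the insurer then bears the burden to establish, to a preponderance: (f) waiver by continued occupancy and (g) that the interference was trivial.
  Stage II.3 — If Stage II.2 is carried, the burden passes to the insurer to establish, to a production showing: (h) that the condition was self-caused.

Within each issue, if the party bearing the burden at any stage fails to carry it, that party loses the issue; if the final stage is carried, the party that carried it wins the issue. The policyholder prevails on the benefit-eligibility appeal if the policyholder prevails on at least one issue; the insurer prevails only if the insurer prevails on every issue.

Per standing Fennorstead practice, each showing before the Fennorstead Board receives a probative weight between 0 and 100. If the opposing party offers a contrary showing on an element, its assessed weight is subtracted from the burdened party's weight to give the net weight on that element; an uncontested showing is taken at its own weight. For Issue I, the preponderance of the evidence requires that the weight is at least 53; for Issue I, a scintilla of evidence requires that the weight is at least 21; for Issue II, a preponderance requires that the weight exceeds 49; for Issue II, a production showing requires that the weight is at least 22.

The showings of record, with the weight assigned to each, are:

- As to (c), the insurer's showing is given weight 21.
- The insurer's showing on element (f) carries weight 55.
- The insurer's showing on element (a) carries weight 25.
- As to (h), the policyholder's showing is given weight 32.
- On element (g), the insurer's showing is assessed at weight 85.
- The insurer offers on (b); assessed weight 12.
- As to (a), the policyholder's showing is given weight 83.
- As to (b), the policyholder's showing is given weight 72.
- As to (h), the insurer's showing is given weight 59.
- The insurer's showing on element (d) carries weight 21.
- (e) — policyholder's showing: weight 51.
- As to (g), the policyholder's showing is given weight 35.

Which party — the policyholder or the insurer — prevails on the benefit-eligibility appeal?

— Issue I —
Stage I.1 — burden on policyholder; standard: the preponderance of the evidence (weight is at least 53).
    (a): 83 − 25 = 58 ≥ 53 [met]
    (b): 72 − 12 = 60 ≥ 53 [met]
  Stage I.1 carried; the burden shifts to the insurer.
Stage I.2 — burden on insurer; standard: a scintilla of evidence (weight is at least 21).
    (c): 21 ≥ 21 [met]
    (d): 21 ≥ 21 [met]
  Stage I.2 carried; the final stage is satisfied.
With every stage satisfied, the insurer prevails on this issue.
— Issue II —
At Stage II.1 the policyholder must meet a preponderance (weight exceeds 49): on (e) the weight is 51, > 49, so (e) meets the standard.
  All elements met. The burden passes to the insurer.
At Stage II.2 the insurer must meet a preponderance (weight exceeds 49): on (f) the weight is 55, > 49, so (f) meets the standard; on (g) the weight is 85 less the opposing 35 gives net 50, which does exceed 49, so (g) meets the standard.
  Stage II.2 carried; the burden remains with the insurer.
At Stage II.3 the insurer must meet a production showing (weight is at least 22): on (h) the weight is 59 less the opposing 32 gives net 27, which does reach 22, so (h) meets the standard.
  The insurer carries the last stage.
Every stage carried; the insurer prevails on this issue.
Per-issue: Issue I → insurer; Issue II → insurer. The policyholder must prevail on at least one issue; overall, the insurer prevails.

insurer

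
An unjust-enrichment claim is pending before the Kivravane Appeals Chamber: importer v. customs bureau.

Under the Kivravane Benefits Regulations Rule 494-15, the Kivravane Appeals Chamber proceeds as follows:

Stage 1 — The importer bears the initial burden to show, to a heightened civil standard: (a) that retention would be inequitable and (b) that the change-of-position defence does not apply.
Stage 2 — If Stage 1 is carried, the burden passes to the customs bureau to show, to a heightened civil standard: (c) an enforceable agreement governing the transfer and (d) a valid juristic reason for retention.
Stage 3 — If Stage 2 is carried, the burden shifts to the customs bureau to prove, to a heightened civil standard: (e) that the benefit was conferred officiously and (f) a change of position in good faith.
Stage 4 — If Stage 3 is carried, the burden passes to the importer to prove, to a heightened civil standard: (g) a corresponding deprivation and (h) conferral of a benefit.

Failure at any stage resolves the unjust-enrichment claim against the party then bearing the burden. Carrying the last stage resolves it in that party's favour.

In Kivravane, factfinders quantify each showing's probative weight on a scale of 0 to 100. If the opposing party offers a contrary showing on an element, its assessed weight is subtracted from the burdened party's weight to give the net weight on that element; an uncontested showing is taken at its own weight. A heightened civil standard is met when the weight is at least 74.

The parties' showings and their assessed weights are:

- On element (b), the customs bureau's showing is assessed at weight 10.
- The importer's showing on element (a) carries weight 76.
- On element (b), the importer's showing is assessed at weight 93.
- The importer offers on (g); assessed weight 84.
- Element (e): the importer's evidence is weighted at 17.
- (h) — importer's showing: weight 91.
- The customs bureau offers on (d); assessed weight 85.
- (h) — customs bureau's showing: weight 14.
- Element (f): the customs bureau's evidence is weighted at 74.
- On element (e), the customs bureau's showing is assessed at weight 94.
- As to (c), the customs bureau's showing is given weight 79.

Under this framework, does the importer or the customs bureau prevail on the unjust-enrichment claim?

At Stage 1 the importer must meet a heightened civil standard (weight is at least 74): on (a) the weight is 76, ≥ 74, so (a) meets the standard; on (b) the weight is 93 less the opposing 10 gives net 83, which does reach 74, so (b) meets the standard.
  The importer carries Stage 1; the customs bureau now bears the burden.
At Stage 2 the customs bureau must meet a heightened civil standard (weight is at least 74): on (c) the weight is 79, ≥ 74, so (c) meets the standard; on (d) the weight is 85, ≥ 74, so (d) meets the standard.
  Stage 2 carried; the burden remains with the customs bureau.
At Stage 3 the customs bureau must meet a heightened civil standard (weight is at least 74): on (e) the weight is 94 less the opposing 17 gives net 77, which does reach 74, so (e) meets the standard; on (f) the weight is 74, which does reach 74, so (f) meets the standard.
  Stage 3 is satisfied; the onus moves to the importer.
At Stage 4 the importer must meet a heightened civil standard (weight is at least 74): on (g) the weight is 84, ≥ 74, so (g) meets the standard; on (h) the weight is 91 less the opposing 14 gives net 77, which does reach 74, so (h) meets the standard.
  The importer carries the last stage.
Every stage carried; the importer prevails.

importer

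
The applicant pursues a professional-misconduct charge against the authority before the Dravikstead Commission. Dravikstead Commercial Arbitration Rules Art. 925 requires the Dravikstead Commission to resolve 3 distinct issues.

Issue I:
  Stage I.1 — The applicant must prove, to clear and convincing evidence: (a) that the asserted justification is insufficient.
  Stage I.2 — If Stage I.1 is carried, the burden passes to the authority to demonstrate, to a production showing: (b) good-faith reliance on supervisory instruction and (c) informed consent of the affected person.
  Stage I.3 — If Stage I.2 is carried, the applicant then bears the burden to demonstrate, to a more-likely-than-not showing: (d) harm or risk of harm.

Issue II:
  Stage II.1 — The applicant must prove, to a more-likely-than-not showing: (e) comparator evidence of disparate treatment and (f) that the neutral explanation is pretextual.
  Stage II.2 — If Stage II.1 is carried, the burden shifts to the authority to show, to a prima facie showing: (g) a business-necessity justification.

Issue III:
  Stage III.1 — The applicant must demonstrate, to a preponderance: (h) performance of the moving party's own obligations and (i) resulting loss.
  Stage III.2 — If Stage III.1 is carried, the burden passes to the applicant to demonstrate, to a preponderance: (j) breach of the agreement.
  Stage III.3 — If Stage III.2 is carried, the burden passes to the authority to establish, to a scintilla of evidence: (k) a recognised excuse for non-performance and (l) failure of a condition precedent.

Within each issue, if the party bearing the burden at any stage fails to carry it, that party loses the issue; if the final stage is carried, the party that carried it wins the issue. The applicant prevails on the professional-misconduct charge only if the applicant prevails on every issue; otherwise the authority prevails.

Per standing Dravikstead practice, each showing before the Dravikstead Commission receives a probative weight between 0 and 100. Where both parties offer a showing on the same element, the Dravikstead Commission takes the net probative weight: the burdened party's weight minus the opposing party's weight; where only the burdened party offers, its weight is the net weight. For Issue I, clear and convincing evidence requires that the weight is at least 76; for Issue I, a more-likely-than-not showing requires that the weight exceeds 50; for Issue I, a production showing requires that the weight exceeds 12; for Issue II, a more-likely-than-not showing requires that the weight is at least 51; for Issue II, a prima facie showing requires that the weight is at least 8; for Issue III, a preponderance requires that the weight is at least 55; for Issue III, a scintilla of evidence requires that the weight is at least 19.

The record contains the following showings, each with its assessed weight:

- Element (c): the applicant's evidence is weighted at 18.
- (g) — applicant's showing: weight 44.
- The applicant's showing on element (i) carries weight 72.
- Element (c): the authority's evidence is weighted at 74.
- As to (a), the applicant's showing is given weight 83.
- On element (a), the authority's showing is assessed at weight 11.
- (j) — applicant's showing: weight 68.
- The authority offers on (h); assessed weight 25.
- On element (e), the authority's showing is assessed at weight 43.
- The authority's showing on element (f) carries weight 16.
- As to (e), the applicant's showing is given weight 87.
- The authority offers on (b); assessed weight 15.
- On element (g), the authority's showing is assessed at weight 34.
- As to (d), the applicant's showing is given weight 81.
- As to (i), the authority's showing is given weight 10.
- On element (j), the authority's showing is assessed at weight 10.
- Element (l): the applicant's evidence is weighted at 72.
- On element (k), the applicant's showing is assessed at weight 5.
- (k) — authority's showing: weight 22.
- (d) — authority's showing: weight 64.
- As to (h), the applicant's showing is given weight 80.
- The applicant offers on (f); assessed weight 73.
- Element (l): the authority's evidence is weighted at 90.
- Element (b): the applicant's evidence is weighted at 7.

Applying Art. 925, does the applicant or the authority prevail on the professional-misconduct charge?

authority

— Issue I —
At Stage I.1 the applicant must meet clear and convincing evidence (weight is at least 76): on (a) the weight is 83 less the opposing 11 gives net 72, which does not reach 76, so (a) does not meet the standard.
  Not every element is met, so the applicant fails to carry Stage I.1.
So the authority prevails on this issue.
— Issue II —
At Stage II.1 the applicant must meet a more-likely-than-not showing (weight is at least 51): on (e) the weight is 87 less the opposing 43 gives net 44, which does not reach 51, so (e) does not meet the standard; on (f) the weight is 73 less the opposing 16 gives net 57, ≥ 51, so (f) meets the standard.
  Stage II.1 not carried; the applicant fails its burden.
The analysis ends at Stage II.1; the authority prevails on this issue.
— Issue III —
Stage III.1 (applicant, a preponderance, weight is at least 55): (h) net 80−25=55 ≥ 55 — meets; (i) net 72−10=62 ≥ 55 — meets.
  Stage III.1 carried; the burden remains with the applicant.
Stage III.2 (applicant, a preponderance, weight is at least 55): (j) net 68−10=58 ≥ 55 — meets.
  Stage III.2 is satisfied; the onus moves to the authority.
Stage III.3 (authority, a scintilla of evidence, weight is at least 19): (k) net 22−5=17 < 19 — fails; (l) net 90−72=18 < 19 — fails.
  The authority does not carry Stage III.3.
So the applicant prevails on this issue.
Per-issue: Issue I → authority; Issue II → authority; Issue III → applicant. The applicant must prevail on every issue; overall, the authority prevails.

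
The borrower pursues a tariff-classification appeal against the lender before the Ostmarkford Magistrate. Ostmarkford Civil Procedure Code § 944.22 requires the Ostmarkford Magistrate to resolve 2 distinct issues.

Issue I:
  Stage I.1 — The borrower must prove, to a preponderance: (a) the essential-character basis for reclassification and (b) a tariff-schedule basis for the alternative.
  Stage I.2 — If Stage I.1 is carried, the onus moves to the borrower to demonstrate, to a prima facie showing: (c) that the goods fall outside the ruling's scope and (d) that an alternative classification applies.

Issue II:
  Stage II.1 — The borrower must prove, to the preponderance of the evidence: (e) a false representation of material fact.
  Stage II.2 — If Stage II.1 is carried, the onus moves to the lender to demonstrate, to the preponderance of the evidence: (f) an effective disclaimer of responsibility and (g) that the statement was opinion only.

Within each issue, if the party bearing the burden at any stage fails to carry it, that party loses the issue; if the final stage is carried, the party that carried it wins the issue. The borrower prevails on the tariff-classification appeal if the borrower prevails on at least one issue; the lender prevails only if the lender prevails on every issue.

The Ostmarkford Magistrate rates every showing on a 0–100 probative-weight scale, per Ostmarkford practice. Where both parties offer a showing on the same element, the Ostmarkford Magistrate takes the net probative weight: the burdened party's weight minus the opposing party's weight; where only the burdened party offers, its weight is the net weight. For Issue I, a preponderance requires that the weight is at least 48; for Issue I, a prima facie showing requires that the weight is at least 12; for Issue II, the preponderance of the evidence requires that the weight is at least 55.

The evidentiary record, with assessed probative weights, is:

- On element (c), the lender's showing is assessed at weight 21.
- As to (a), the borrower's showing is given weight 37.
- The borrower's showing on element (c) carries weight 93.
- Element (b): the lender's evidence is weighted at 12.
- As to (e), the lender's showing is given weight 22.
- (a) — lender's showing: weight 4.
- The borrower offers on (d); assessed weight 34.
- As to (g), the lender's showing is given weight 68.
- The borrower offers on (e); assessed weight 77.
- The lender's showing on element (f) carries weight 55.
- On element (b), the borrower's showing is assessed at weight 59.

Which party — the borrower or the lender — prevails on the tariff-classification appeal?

— Issue I —
Stage I.1 — burden on borrower; standard: a preponderance (weight is at least 48).
    (a): 37 − 4 = 33 < 48 [not met]
    (b): 59 − 12 = 47 < 48 [not met]
  Not every element is met, so the borrower fails to carry Stage I.1.
So the lender prevails on this issue.
— Issue II —
Stage II.1 — burden on borrower; standard: the preponderance of the evidence (weight is at least 55).
    (e): 77 − 22 = 55 ≥ 55 [met]
  The borrower carries Stage II.1; the lender now bears the burden.
Stage II.2 — burden on lender; standard: the preponderance of the evidence (weight is at least 55).
    (f): 55 ≥ 55 [met]
    (g): 68 ≥ 55 [met]
  Stage II.2 carried; the final stage is satisfied.
Every stage carried; the lender prevails on this issue.
Per-issue: Issue I → lender; Issue II → lender. The borrower must prevail on at least one issue; overall, the lender prevails.

lender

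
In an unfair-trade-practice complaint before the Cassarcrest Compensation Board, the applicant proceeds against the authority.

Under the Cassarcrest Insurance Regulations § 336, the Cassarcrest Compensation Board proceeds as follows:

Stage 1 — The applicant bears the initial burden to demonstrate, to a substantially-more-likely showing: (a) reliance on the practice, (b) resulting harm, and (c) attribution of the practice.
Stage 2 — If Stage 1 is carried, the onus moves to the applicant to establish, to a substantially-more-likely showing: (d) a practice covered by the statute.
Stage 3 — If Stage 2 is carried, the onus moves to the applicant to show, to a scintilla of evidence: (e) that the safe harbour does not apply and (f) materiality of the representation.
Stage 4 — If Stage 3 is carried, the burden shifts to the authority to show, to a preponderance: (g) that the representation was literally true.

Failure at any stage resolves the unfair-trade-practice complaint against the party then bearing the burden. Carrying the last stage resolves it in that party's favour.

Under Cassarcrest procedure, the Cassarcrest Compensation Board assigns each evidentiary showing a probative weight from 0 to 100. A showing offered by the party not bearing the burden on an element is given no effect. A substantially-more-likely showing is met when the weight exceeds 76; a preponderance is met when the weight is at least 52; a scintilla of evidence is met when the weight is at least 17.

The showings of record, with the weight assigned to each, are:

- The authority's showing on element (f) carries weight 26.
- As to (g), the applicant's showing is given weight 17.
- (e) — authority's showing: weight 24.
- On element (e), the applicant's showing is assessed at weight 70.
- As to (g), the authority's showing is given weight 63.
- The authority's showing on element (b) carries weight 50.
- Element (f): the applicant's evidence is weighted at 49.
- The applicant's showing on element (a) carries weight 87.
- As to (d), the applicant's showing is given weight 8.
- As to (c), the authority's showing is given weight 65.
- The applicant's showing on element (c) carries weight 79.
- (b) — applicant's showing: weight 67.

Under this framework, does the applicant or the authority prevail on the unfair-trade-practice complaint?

authority

Stage 1 (applicant, a substantially-more-likely showing, weight exceeds 76): (a) 87 > 76 — meets; (b) 67 (authority's 50 disregarded) ≤ 76 — fails; (c) 79 (authority's 65 disregarded) > 76 — meets.
  Not every element is met, so the applicant fails to carry Stage 1.
The authority prevails.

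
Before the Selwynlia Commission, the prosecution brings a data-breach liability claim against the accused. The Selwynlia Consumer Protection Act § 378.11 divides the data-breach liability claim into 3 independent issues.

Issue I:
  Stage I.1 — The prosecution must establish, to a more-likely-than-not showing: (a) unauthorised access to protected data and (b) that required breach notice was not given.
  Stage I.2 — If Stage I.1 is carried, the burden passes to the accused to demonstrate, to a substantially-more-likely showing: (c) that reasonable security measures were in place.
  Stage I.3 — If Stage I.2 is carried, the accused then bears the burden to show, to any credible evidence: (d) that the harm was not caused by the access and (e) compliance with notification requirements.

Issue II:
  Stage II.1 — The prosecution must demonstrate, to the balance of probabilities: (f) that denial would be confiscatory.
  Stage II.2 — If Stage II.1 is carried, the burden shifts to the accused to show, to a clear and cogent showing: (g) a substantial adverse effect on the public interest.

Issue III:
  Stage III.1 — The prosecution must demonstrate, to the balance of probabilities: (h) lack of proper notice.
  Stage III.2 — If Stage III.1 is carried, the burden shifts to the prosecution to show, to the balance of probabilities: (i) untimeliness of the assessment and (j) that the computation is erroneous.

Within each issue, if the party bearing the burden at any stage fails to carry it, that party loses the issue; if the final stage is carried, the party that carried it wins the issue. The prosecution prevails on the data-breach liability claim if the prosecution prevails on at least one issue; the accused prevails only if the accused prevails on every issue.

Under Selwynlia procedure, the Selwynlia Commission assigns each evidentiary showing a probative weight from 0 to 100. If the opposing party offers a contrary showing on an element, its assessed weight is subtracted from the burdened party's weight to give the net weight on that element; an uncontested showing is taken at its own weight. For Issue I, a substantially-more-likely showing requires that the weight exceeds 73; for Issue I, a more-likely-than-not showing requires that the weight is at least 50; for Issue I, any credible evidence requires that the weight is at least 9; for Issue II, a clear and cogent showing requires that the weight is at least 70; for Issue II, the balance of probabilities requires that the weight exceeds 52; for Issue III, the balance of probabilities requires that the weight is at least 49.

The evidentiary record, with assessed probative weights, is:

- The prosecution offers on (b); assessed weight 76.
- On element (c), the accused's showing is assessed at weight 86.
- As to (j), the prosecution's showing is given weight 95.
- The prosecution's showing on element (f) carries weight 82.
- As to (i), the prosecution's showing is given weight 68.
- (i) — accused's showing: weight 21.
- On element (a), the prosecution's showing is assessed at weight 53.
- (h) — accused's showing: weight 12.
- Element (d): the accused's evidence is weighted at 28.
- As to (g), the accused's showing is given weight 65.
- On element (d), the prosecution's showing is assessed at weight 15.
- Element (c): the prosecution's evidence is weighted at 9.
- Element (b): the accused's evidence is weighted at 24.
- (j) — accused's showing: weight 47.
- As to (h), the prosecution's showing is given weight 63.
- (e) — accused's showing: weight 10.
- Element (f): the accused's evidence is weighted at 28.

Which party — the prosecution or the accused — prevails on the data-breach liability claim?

— Issue I —
Stage I.1 (prosecution, a more-likely-than-not showing, weight is at least 50): (a) 53 ≥ 50 — meets; (b) net 76−24=52 ≥ 50 — meets.
  Stage I.1 carried; the burden shifts to the accused.
Stage I.2 (accused, a substantially-more-likely showing, weight exceeds 73): (c) net 86−9=77 > 73 — meets.
  Stage I.2 is satisfied; the accused continues to bear the burden.
Stage I.3 (accused, any credible evidence, weight is at least 9): (d) net 28−15=13 ≥ 9 — meets; (e) 10 ≥ 9 — meets.
  All elements met at the final stage.
With every stage satisfied, the accused prevails on this issue.
— Issue II —
Stage II.1 — burden on prosecution; standard: the balance of probabilities (weight exceeds 52).
    (f): 82 − 28 = 54 > 52 [met]
  All elements met. The burden passes to the accused.
Stage II.2 — burden on accused; standard: a clear and cogent showing (weight is at least 70).
    (g): 65 < 70 [not met]
  The accused does not carry Stage II.2.
So the prosecution prevails on this issue.
— Issue III —
At Stage III.1 the prosecution must meet the balance of probabilities (weight is at least 49): on (h) the weight is 63 less the opposing 12 gives net 51, ≥ 49, so (h) meets the standard.
  All elements met. The prosecution retains the burden for Stage III.2.
At Stage III.2 the prosecution must meet the balance of probabilities (weight is at least 49): on (i) the weight is 68 less the opposing 21 gives net 47, which does not reach 49, so (i) does not meet the standard; on (j) the weight is 95 less the opposing 47 gives net 48, which does not reach 49, so (j) does not meet the standard.
  Stage III.2 not carried; the prosecution fails its burden.
The accused prevails on this issue.
Per-issue: Issue I → accused; Issue II → prosecution; Issue III → accused. The prosecution must prevail on at least one issue; overall, the prosecution prevails.

prosecution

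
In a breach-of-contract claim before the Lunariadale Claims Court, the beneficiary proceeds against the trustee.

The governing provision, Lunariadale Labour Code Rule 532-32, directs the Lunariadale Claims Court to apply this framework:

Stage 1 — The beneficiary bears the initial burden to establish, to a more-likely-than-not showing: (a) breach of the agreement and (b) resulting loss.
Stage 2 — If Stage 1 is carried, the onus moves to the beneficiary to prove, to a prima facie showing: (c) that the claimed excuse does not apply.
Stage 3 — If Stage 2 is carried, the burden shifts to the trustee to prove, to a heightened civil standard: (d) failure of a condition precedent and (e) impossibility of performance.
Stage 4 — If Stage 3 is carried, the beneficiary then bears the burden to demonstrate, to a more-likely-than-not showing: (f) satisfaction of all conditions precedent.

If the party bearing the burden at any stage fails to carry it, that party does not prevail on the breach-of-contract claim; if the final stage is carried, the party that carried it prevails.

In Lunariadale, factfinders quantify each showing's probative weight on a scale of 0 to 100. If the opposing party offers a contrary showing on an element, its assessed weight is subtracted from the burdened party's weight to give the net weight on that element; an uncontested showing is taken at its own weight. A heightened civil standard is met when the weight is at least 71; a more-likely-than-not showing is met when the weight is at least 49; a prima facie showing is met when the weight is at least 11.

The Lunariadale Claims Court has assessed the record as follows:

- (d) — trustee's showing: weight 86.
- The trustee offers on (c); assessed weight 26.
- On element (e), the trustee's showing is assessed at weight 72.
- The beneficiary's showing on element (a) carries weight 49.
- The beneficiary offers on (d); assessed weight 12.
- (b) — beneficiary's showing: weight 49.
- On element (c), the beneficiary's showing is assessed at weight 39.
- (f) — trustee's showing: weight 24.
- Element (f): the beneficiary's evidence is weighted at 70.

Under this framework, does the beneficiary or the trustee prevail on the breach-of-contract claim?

trustee

Stage 1 — burden on beneficiary; standard: a more-likely-than-not showing (weight is at least 49).
    (a): 49 ≥ 49 [met]
    (b): 49 ≥ 49 [met]
  All elements met. The beneficiary retains the burden for Stage 2.
Stage 2 — burden on beneficiary; standard: a prima facie showing (weight is at least 11).
    (c): 39 − 26 = 13 ≥ 11 [met]
  All elements met. The burden passes to the trustee.
Stage 3 — burden on trustee; standard: a heightened civil standard (weight is at least 71).
    (d): 86 − 12 = 74 ≥ 71 [met]
    (e): 72 ≥ 71 [met]
  Stage 3 is satisfied; the onus moves to the beneficiary.
Stage 4 — burden on beneficiary; standard: a more-likely-than-not showing (weight is at least 49).
    (f): 70 − 24 = 46 < 49 [not met]
  The beneficiary does not carry Stage 4.
So the trustee prevails.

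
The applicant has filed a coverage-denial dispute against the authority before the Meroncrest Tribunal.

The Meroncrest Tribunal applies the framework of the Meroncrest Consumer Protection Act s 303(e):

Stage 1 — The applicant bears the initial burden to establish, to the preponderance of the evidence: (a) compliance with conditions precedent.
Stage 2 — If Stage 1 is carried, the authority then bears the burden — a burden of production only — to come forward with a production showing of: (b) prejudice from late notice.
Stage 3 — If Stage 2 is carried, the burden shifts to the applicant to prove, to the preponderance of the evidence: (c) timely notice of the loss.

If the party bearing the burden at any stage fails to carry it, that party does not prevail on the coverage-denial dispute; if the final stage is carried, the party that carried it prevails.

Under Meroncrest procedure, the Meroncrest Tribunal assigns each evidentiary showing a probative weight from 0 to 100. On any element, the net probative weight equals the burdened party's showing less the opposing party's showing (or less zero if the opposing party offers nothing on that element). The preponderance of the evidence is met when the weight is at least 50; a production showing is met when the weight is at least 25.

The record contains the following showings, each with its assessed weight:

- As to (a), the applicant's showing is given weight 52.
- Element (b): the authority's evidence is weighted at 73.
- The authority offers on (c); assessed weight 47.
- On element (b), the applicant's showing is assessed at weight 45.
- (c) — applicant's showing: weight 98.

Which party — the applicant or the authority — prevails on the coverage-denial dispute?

applicant

Stage 1 (applicant, the preponderance of the evidence, weight is at least 50): (a) 52 ≥ 50 — meets.
  The applicant carries Stage 1; the authority now bears the burden.
Stage 2 (authority, a production showing, weight is at least 25): (b) net 73−45=28 ≥ 25 — meets.
  All elements met. The burden passes to the applicant.
Stage 3 (applicant, the preponderance of the evidence, weight is at least 50): (c) net 98−47=51 ≥ 50 — meets.
  Stage 3 carried; the final stage is satisfied.
All stages carried — the applicant prevails.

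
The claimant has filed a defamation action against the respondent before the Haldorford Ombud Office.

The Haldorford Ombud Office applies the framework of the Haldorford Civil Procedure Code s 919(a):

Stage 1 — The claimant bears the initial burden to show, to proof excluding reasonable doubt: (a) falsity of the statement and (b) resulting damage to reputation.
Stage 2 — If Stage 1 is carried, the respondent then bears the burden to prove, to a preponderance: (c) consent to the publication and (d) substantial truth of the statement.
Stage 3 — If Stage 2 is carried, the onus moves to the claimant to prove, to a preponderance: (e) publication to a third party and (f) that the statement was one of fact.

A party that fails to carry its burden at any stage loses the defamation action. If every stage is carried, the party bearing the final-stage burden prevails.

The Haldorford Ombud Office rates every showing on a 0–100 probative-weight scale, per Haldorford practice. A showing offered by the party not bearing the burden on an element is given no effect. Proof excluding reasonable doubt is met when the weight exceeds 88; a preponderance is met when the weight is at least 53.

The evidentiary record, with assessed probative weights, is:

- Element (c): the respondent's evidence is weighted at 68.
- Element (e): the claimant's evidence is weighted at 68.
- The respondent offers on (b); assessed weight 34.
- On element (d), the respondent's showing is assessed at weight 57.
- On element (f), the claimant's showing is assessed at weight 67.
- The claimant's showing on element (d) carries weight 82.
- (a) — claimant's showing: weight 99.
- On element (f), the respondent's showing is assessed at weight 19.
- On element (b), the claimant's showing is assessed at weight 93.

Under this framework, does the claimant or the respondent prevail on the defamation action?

claimant

Stage 1 (claimant, proof excluding reasonable doubt, weight exceeds 88): (a) 99 > 88 — meets; (b) 93 (respondent's 34 disregarded) > 88 — meets.
  All elements met. The burden passes to the respondent.
Stage 2 (respondent, a preponderance, weight is at least 53): (c) 68 ≥ 53 — meets; (d) 57 (claimant's 82 disregarded) ≥ 53 — meets.
  Stage 2 is satisfied; the onus moves to the claimant.
Stage 3 (claimant, a preponderance, weight is at least 53): (e) 68 ≥ 53 — meets; (f) 67 (respondent's 19 disregarded) ≥ 53 — meets.
  The claimant carries the last stage.
All stages carried — the claimant prevails.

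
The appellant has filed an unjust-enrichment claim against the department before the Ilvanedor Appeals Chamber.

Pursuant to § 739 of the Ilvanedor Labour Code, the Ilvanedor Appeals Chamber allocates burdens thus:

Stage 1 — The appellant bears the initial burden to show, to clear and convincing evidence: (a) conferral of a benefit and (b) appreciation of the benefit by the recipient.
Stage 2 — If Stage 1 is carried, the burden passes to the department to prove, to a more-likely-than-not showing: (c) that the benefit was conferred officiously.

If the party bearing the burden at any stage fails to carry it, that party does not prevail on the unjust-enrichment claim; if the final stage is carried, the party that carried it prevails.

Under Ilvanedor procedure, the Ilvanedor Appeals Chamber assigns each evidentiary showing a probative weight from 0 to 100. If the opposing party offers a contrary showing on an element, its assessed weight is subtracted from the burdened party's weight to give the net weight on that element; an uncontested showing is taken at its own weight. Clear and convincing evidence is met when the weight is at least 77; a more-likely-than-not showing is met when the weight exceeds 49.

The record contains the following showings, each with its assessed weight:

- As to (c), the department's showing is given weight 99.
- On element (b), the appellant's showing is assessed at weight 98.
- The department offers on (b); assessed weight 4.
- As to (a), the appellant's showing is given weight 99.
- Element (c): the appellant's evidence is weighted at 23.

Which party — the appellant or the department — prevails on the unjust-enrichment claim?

department

Stage 1 (appellant, clear and convincing evidence, weight is at least 77): (a) 99 ≥ 77 — meets; (b) net 98−4=94 ≥ 77 — meets.
  All elements met. The burden passes to the department.
Stage 2 (department, a more-likely-than-not showing, weight exceeds 49): (c) net 99−23=76 > 49 — meets.
  All elements met at the final stage.
With every stage satisfied, the department prevails.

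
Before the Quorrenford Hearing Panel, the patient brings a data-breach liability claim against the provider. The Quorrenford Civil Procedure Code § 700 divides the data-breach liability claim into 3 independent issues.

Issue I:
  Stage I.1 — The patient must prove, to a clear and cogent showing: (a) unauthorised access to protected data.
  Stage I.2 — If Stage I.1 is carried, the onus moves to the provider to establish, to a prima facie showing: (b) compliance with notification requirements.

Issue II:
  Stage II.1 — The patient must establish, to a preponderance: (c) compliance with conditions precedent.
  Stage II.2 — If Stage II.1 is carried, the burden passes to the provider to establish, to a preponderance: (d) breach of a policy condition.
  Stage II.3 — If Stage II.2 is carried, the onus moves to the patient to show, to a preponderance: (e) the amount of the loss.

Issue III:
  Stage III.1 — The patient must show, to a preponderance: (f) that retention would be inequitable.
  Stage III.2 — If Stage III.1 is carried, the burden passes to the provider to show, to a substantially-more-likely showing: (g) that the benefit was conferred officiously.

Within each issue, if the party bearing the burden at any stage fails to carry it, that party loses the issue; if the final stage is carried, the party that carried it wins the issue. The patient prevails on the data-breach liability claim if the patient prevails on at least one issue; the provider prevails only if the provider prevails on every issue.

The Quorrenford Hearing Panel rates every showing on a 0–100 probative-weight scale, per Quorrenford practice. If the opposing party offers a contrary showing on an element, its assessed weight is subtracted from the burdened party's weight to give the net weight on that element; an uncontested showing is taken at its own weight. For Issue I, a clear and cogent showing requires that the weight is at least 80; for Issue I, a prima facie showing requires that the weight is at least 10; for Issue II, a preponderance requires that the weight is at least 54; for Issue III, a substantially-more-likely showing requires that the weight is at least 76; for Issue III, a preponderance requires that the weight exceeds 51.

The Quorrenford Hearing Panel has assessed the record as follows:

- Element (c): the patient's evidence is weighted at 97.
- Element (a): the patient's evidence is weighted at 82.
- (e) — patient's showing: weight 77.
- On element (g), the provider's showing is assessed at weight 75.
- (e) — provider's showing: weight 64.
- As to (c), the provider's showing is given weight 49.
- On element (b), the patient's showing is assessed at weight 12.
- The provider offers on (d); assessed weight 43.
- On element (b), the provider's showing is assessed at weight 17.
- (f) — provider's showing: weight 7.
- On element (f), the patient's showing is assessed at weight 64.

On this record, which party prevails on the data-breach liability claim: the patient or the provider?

— Issue I —
At Stage I.1 the patient must meet a clear and cogent showing (weight is at least 80): on (a) the weight is 82, ≥ 80, so (a) meets the standard.
  Stage I.1 carried; the burden shifts to the provider.
At Stage I.2 the provider must meet a prima facie showing (weight is at least 10): on (b) the weight is 17 less the opposing 12 gives net 5, which does not reach 10, so (b) does not meet the standard.
  Not every element is met, so the provider fails to carry Stage I.2.
The patient prevails on this issue.
— Issue II —
Stage II.1 (patient, a preponderance, weight is at least 54): (c) net 97−49=48 < 54 — fails.
  Stage II.1 not carried; the patient fails its burden.
The provider prevails on this issue.
— Issue III —
Stage III.1 — burden on patient; standard: a preponderance (weight exceeds 51).
    (f): 64 − 7 = 57 > 51 [met]
  All elements met. The burden passes to the provider.
Stage III.2 — burden on provider; standard: a substantially-more-likely showing (weight is at least 76).
    (g): 75 < 76 [not met]
  Stage III.2 not carried; the provider fails its burden.
The analysis ends at Stage III.2; the patient prevails on this issue.
Per-issue: Issue I → patient; Issue II → provider; Issue III → patient. The patient must prevail on at least one issue; overall, the patient prevails.

patient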